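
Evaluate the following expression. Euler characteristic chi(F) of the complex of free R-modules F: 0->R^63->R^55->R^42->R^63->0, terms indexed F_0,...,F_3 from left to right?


chi = sum (-1)^i * rank:
(-1)^0*63=63
(-1)^1*55=-55
(-1)^2*42=42
(-1)^3*63=-63
chi=-13


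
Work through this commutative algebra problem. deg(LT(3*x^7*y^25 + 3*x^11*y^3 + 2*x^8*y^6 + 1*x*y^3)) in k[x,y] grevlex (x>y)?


LT: 3*x^7*y^25
deg_x=7, deg_y=25
Total=7+25=32


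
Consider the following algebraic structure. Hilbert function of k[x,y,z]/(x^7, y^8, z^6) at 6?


Need i<7, j<8, k<6 with i+j+k=6.
For each i, j ranges over max(0,6-i-5)..min(7,6-i):
  i=0: j in [1,6] -> 6
  i=1: j in [0,5] -> 6
  i=2: j in [0,4] -> 5
  i=3: j in [0,3] -> 4
  i=4: j in [0,2] -> 3
  i=5: j in [0,1] -> 2
  i=6: j in [0,0] -> 1
H(6) = 6+6+5+4+3+2+1 = 27


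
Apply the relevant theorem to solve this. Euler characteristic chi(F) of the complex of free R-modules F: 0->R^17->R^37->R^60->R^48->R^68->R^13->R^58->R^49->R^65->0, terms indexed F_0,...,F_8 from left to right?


chi = sum (-1)^i * rank:
(-1)^0*17=17
(-1)^1*37=-37
(-1)^2*60=60
(-1)^3*48=-48
(-1)^4*68=68
(-1)^5*13=-13
(-1)^6*58=58
(-1)^7*49=-49
(-1)^8*65=65
chi=121


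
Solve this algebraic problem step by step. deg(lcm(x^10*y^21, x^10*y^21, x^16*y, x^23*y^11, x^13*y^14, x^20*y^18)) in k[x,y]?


lcm = componentwise max:
x: max(10,10,16,23,13,20)=23
y: max(21,21,1,11,14,18)=21
Total=23+21=44


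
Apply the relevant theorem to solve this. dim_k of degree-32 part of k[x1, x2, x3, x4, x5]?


C(d+n-1,n-1)=C(36,4)=58905


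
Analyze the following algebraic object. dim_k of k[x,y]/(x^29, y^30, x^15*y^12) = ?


k[x,y]/I, I = (x^29, y^30, x^15*y^12)
Rect: 29x30=870. Corner: (29-15)x(30-12)=252.
dim = 870-252 = 618


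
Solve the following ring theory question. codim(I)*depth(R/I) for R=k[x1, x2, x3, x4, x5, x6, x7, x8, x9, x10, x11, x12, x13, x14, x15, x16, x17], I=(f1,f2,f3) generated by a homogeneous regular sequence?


codim=3, depth=dim(R/I)=17-3=14
Product=3*14=42


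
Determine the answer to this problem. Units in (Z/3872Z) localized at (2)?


Local ring = Z/32Z.
phi(32) = 2^4*(2-1) = 16


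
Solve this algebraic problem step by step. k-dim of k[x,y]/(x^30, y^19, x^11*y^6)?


k[x,y]/I, I = (x^30, y^19, x^11*y^6)
Rect: 30x19=570. Corner: (30-11)x(19-6)=247.
dim = 570-247 = 323


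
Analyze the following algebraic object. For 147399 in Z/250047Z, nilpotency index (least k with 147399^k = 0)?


147399^k mod 250047:
k=1: 147399
k=2: 131418
k=3: 240786
k=4: 194481
k=5: 166698
k=6: 0
First zero at k = 6


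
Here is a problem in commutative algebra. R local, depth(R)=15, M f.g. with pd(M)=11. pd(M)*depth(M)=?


pd+depth=15
depth=15-11=4
pd*depth=11*4=44


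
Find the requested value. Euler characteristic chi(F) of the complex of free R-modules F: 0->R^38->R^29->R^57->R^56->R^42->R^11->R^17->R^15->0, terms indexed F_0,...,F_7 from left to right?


chi = sum (-1)^i * rank:
(-1)^0*38=38
(-1)^1*29=-29
(-1)^2*57=57
(-1)^3*56=-56
(-1)^4*42=42
(-1)^5*11=-11
(-1)^6*17=17
(-1)^7*15=-15
chi=43


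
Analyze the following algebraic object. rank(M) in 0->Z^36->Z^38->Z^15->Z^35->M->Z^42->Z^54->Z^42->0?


Alt sum=0:
(-1)^0*36 + (-1)^1*38 + (-1)^2*15 + (-1)^3*35 + (-1)^4*? + (-1)^5*42 + (-1)^6*54 + (-1)^7*42=0
rank(M)=52


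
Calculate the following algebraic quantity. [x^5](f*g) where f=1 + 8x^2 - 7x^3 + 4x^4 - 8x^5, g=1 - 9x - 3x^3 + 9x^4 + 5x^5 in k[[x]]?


[x^5] = sum a_i*b_j, i+j=5
  1*5=5
  8*-3=-24
  4*-9=-36
  -8*1=-8
Sum=-63


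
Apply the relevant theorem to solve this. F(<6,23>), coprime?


gcd(6,23)=1 => F=ab-a-b=6*23-6-23=138-29=109


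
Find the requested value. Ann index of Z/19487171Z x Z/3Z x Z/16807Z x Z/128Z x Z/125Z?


Exponent = lcm of the cyclic orders; pairwise coprime => product.
11^7*3^1*7^5*2^7*5^3=19487171*3*16807*128*125=15721002383856000


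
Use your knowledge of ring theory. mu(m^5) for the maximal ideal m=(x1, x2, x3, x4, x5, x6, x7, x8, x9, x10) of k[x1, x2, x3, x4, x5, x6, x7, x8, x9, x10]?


Graded Nakayama: mu(m^d) = dim_k (m^d/m^(d+1)) = #degree-5 monomials in 10 vars
C(n+d-1,d)=C(14,5)=2002


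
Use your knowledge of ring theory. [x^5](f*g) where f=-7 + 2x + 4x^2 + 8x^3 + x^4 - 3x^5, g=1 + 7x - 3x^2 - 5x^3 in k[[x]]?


[x^5] = sum a_i*b_j, i+j=5
  4*-5=-20
  8*-3=-24
  1*7=7
  -3*1=-3
Sum=-40


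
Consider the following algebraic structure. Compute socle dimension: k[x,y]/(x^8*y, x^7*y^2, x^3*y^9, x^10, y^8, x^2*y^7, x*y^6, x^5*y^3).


Socle = ann(m) = span of standard monomials u with x*u, y*u in I (staircase corners).
Redundant generators: x^3*y^9, x^2*y^7
Minimal generators: x^10, x^8*y, x^7*y^2, x^5*y^3, x*y^6, y^8
Corners: y^7, x^4y^5, x^6y^2, x^7y, x^9
Socle dim=5


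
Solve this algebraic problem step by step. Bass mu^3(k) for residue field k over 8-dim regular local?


C(n,i)=C(8,3)=56


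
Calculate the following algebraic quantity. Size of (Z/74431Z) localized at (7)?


7-primary part: 74431=7^4*31
Size=7^4=2401


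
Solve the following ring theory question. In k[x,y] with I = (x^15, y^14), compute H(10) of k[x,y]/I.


k[x,y], I = (x^15, y^14), d = 10
Need i < 15 and d-i < 14.
Range: 0 <= i <= 10.
H(10) = 11


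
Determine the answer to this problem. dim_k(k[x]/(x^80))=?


Basis: 1,x,...,x^79
dim=80


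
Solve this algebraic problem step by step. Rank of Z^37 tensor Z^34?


rank(M(x)N) = rank(M)*rank(N)
37*34 = 1258


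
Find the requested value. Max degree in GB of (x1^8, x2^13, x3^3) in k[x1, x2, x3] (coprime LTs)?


Pure powers, coprime LTs => already GB.
Degrees: 8, 13, 3
Max=13


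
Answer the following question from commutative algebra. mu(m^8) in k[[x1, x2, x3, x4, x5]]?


C(n+d-1,d)=C(12,8)=495


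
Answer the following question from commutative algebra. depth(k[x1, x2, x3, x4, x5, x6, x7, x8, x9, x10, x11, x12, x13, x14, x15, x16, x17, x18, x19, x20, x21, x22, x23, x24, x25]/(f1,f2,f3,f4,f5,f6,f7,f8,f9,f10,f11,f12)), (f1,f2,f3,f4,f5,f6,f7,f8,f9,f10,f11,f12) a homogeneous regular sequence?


depth(R)=25
depth(R/I)=25-12=13


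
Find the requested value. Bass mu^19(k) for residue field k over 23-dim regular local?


C(n,i)=C(23,19)=8855


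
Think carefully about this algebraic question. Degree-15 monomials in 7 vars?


C(d+n-1,n-1)=C(21,6)=54264


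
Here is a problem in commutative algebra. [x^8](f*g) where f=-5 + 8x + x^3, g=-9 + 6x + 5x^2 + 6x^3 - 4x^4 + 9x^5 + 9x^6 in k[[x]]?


[x^8] = sum a_i*b_j, i+j=8
  1*9=9
Sum=9


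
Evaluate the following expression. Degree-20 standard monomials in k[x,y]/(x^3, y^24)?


k[x,y], I = (x^3, y^24), d = 20
Need i < 3 and d-i < 24.
Range: 0 <= i <= 2.
H(20) = 3


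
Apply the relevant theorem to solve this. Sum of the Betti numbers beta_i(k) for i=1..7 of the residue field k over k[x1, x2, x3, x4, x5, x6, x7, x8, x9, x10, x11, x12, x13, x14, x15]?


Koszul resolution: beta_i(k)=C(n,i), n=15
C(15,1)=15, C(15,2)=105, C(15,3)=455, C(15,4)=1365, C(15,5)=3003, C(15,6)=5005, C(15,7)=6435
Sum=16383


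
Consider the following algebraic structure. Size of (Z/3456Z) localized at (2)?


2-primary part: 3456=2^7*27
Size=2^7=128


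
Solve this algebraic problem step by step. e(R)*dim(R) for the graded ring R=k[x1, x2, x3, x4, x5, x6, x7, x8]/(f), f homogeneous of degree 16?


e(R)=deg(f)=16, dim(R)=8-1=7
e*dim=16*7=112


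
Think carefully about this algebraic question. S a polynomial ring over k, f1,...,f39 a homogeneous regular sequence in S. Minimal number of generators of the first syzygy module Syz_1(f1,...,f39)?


Regular sequence => Koszul complex is the minimal free resolution.
Syz_1 minimally generated by Koszul relations f_i*e_j - f_j*e_i (i<j): mu(Syz_1) = beta_2 = C(m,2) = m(m-1)/2
m=39
39*38/2 = 741


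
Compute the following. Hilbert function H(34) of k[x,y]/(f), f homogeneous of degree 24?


H(t)=d for t>=d-1.
d=24, t=34
H(34)=24


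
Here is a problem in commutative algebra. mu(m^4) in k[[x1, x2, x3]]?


C(n+d-1,d)=C(6,4)=15


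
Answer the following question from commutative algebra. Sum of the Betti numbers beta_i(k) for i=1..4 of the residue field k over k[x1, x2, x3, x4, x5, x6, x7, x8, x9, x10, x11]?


Koszul resolution: beta_i(k)=C(n,i), n=11
C(11,1)=11, C(11,2)=55, C(11,3)=165, C(11,4)=330
Sum=561


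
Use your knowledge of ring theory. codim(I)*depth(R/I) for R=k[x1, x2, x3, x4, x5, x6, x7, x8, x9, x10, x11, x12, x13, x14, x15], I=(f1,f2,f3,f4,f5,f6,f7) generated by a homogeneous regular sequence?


codim=7, depth=dim(R/I)=15-7=8
Product=7*8=56


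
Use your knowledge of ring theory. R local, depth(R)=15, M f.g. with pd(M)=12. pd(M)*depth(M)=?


pd+depth=15
depth=15-12=3
pd*depth=12*3=36


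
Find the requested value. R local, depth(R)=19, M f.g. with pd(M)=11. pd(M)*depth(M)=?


pd+depth=19
depth=19-11=8
pd*depth=11*8=88


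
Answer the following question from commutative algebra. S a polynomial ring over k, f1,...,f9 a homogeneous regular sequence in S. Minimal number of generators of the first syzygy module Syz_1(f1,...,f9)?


Regular sequence => Koszul complex is the minimal free resolution.
Syz_1 minimally generated by Koszul relations f_i*e_j - f_j*e_i (i<j): mu(Syz_1) = beta_2 = C(m,2) = m(m-1)/2
m=9
9*8/2 = 36


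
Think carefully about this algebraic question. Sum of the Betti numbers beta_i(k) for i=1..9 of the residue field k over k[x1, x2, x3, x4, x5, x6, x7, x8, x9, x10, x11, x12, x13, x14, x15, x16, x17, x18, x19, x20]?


Koszul resolution: beta_i(k)=C(n,i), n=20
C(20,1)=20, C(20,2)=190, C(20,3)=1140, C(20,4)=4845, C(20,5)=15504, C(20,6)=38760, C(20,7)=77520, C(20,8)=125970, C(20,9)=167960
Sum=431909


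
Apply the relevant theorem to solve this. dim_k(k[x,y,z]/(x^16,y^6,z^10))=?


Basis: x^iy^jz^k, i<16,j<6,k<10
16*6*10=960


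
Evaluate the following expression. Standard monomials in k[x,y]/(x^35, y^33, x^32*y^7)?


k[x,y]/I, I = (x^35, y^33, x^32*y^7)
Rect: 35x33=1155. Corner: (35-32)x(33-7)=78.
dim = 1155-78 = 1077


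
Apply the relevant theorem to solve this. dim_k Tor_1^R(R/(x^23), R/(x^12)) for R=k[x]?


Tor_1(R/I,R/J)=(I cap J)/IJ=(x^23)/(x^35)
dim=35-23=min(23,12)=12


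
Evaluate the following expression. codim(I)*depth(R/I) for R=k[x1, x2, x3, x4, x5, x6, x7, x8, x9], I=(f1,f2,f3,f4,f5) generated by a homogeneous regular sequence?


codim=5, depth=dim(R/I)=9-5=4
Product=5*4=20


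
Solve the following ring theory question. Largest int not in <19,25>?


gcd(19,25)=1 => F=ab-a-b=19*25-19-25=475-44=431


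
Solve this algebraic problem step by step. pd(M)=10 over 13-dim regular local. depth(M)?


pd+depth=depth(R)=13
depth=13-10=3


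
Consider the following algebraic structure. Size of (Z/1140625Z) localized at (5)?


5-primary part: 1140625=5^6*73
Size=5^6=15625


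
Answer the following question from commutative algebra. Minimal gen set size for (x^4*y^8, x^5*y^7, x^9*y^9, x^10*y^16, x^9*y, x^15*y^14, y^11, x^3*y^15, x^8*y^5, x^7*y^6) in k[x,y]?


Remove redundant (divisible by others).
x^15*y^14 redundant.
x^9*y^9 redundant.
x^10*y^16 redundant.
x^3*y^15 redundant.
Min: x^9*y, x^8*y^5, x^7*y^6, x^5*y^7, x^4*y^8, y^11
Count=6


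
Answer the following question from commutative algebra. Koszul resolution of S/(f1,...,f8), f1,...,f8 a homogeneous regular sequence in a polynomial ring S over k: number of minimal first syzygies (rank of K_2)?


Regular sequence => Koszul complex is the minimal free resolution.
Syz_1 minimally generated by Koszul relations f_i*e_j - f_j*e_i (i<j): mu(Syz_1) = beta_2 = C(m,2) = m(m-1)/2
m=8
8*7/2 = 28


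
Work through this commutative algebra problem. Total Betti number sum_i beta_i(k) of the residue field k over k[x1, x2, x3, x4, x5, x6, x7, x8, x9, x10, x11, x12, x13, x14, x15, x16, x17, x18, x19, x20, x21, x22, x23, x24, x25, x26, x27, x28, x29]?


Koszul resolution: beta_i(k)=C(n,i), n=29
sum_i C(29,i) = 2^29 = 536870912


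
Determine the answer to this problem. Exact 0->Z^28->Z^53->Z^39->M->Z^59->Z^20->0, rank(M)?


Alt sum=0:
(-1)^0*28 + (-1)^1*53 + (-1)^2*39 + (-1)^3*? + (-1)^4*59 + (-1)^5*20=0
rank(M)=53


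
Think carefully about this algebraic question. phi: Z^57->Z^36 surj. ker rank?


rank(ker) = 57-36 = 21


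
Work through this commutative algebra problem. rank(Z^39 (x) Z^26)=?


rank(M(x)N) = rank(M)*rank(N)
39*26 = 1014


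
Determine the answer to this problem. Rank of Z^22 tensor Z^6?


rank(M(x)N) = rank(M)*rank(N)
22*6 = 132


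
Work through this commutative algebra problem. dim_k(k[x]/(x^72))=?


Basis: 1,x,...,x^71
dim=72


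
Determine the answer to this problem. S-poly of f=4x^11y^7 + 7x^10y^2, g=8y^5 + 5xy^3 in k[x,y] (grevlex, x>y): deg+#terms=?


LT(f)=4x^11y^7, LT(g)=8y^5
lcm(LM)=x^11y^7
S(f,g) (scaled by 32 to clear denominators) = 8*f - 4x^11y^2*g = -20x^12y^5 + 56x^10y^2
2 terms, deg 17.
17+2=19


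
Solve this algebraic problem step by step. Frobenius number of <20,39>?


gcd(20,39)=1 => F=ab-a-b=20*39-20-39=780-59=721


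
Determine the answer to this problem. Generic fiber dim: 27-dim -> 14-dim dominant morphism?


dim(fiber)=dim(X)-dim(Y)=27-14=13


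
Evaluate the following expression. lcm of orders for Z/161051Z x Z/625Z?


Exponent = lcm of the cyclic orders; pairwise coprime => product.
11^5*5^4=161051*625=100656875


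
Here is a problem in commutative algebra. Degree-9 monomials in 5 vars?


C(d+n-1,n-1)=C(13,4)=715


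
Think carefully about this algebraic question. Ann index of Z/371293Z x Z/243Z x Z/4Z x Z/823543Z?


Exponent = lcm of the cyclic orders; pairwise coprime => product.
13^5*3^5*2^2*7^7=371293*243*4*823543=297214030068228


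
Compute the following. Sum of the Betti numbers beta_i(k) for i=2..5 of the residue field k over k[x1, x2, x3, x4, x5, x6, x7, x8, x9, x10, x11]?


Koszul resolution: beta_i(k)=C(n,i), n=11
C(11,2)=55, C(11,3)=165, C(11,4)=330, C(11,5)=462
Sum=1012


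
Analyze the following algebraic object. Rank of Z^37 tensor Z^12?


rank(M(x)N) = rank(M)*rank(N)
37*12 = 444


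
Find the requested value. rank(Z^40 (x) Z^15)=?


rank(M(x)N) = rank(M)*rank(N)
40*15 = 600


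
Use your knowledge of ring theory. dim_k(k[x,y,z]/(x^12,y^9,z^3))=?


Basis: x^iy^jz^k, i<12,j<9,k<3
12*9*3=324


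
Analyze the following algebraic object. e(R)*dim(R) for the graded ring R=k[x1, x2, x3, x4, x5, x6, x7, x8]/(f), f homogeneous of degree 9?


e(R)=deg(f)=9, dim(R)=8-1=7
e*dim=9*7=63


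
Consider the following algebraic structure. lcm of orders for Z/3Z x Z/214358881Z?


Exponent = lcm of the cyclic orders; pairwise coprime => product.
3^1*11^8=3*214358881=643076643


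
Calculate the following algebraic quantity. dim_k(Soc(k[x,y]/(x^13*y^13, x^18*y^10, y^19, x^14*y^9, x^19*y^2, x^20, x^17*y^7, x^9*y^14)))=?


Socle = ann(m) = span of standard monomials u with x*u, y*u in I (staircase corners).
Redundant generators: x^18*y^10
Minimal generators: x^20, x^19*y^2, x^17*y^7, x^14*y^9, x^13*y^13, x^9*y^14, y^19
Corners: x^8y^18, x^12y^13, x^13y^12, x^16y^8, x^18y^6, x^19y
Socle dim=6


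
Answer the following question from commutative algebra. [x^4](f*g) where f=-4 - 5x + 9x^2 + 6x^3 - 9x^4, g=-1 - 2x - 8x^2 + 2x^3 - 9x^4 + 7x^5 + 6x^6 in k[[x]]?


[x^4] = sum a_i*b_j, i+j=4
  -4*-9=36
  -5*2=-10
  9*-8=-72
  6*-2=-12
  -9*-1=9
Sum=-49


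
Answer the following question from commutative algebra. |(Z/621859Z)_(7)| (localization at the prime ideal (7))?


7-primary part: 621859=7^5*37
Size=7^5=16807


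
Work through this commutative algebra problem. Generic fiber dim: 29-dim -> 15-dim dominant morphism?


dim(fiber)=dim(X)-dim(Y)=29-15=14


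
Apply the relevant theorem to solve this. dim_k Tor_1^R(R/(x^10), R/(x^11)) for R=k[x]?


Tor_1(R/I,R/J)=(I cap J)/IJ=(x^11)/(x^21)
dim=21-11=min(10,11)=10


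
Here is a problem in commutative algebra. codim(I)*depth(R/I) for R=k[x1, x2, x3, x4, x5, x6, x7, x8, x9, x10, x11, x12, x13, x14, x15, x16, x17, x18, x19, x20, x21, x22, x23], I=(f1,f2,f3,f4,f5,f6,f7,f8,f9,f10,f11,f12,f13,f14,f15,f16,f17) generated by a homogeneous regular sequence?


codim=17, depth=dim(R/I)=23-17=6
Product=17*6=102


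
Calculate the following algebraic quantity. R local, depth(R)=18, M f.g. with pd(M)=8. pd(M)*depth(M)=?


pd+depth=18
depth=18-8=10
pd*depth=8*10=80


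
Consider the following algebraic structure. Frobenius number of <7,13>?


gcd(7,13)=1 => F=ab-a-b=7*13-7-13=91-20=71


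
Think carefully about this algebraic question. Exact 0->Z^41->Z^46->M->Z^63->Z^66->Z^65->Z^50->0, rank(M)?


Alt sum=0:
(-1)^0*41 + (-1)^1*46 + (-1)^2*? + (-1)^3*63 + (-1)^4*66 + (-1)^5*65 + (-1)^6*50=0
rank(M)=17


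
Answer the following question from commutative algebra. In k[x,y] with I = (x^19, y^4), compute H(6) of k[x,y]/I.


k[x,y], I = (x^19, y^4), d = 6
Need i < 19 and d-i < 4.
Range: 3 <= i <= 6.
H(6) = 4


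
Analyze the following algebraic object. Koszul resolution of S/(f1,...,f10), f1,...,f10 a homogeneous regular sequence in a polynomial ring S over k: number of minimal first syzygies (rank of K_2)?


Regular sequence => Koszul complex is the minimal free resolution.
Syz_1 minimally generated by Koszul relations f_i*e_j - f_j*e_i (i<j): mu(Syz_1) = beta_2 = C(m,2) = m(m-1)/2
m=10
10*9/2 = 45


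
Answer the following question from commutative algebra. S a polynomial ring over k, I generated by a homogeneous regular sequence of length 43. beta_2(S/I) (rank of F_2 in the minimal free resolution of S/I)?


Regular sequence => Koszul complex is the minimal free resolution.
Syz_1 minimally generated by Koszul relations f_i*e_j - f_j*e_i (i<j): mu(Syz_1) = beta_2 = C(m,2) = m(m-1)/2
m=43
43*42/2 = 903


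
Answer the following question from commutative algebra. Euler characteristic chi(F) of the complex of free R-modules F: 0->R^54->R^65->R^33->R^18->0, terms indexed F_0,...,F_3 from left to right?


chi = sum (-1)^i * rank:
(-1)^0*54=54
(-1)^1*65=-65
(-1)^2*33=33
(-1)^3*18=-18
chi=4


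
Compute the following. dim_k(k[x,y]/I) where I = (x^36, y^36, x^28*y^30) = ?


k[x,y]/I, I = (x^36, y^36, x^28*y^30)
Rect: 36x36=1296. Corner: (36-28)x(36-30)=48.
dim = 1296-48 = 1248


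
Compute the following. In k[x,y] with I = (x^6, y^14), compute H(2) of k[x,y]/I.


k[x,y], I = (x^6, y^14), d = 2
Need i < 6 and d-i < 14.
Range: 0 <= i <= 2.
H(2) = 3


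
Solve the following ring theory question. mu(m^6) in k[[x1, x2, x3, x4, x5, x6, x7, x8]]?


C(n+d-1,d)=C(13,6)=1716


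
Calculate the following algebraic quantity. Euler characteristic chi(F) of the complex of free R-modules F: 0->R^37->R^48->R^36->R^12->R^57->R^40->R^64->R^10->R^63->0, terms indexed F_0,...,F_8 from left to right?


chi = sum (-1)^i * rank:
(-1)^0*37=37
(-1)^1*48=-48
(-1)^2*36=36
(-1)^3*12=-12
(-1)^4*57=57
(-1)^5*40=-40
(-1)^6*64=64
(-1)^7*10=-10
(-1)^8*63=63
chi=147


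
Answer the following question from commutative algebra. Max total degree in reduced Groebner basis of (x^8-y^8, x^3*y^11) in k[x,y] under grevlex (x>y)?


LT(f1)=x^8, LT(f2)=x^3y^11, lcm=x^8y^11
S(f1,f2) = y^11*f1 - x^5*f2 = -y^19
Reduced GB = {f1, f2, y^19}; degrees 8, 14, 19
Max = 19


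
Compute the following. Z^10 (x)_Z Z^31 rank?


rank(M(x)N) = rank(M)*rank(N)
10*31 = 310


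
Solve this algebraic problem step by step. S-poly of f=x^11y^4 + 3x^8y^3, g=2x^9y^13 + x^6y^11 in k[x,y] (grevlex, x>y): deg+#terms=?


LT(f)=x^11y^4, LT(g)=2x^9y^13
lcm(LM)=x^11y^13
S(f,g) (scaled by 2 to clear denominators) = 2y^9*f - x^2*g = 6x^8y^12 - x^8y^11
2 terms, deg 20.
20+2=22


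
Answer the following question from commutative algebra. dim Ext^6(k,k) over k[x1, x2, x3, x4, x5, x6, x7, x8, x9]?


C(n,i)=C(9,6)=84


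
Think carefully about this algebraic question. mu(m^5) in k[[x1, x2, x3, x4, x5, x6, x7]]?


C(n+d-1,d)=C(11,5)=462


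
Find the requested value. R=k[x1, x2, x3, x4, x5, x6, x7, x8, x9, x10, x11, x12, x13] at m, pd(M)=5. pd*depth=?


pd+depth=13
depth=13-5=8
pd*depth=5*8=40


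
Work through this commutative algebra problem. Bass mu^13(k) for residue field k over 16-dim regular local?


C(n,i)=C(16,13)=560


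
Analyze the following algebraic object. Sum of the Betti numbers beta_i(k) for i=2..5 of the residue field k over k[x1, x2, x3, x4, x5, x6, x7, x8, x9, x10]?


Koszul resolution: beta_i(k)=C(n,i), n=10
C(10,2)=45, C(10,3)=120, C(10,4)=210, C(10,5)=252
Sum=627


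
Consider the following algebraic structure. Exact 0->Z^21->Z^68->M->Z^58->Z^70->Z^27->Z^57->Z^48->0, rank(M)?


Alt sum=0:
(-1)^0*21 + (-1)^1*68 + (-1)^2*? + (-1)^3*58 + (-1)^4*70 + (-1)^5*27 + (-1)^6*57 + (-1)^7*48=0
rank(M)=53


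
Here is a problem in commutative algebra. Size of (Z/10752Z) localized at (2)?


2-primary part: 10752=2^9*21
Size=2^9=512


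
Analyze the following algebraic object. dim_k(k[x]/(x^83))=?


Basis: 1,x,...,x^82
dim=83


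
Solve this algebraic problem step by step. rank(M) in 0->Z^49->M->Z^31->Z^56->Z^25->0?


Alt sum=0:
(-1)^0*49 + (-1)^1*? + (-1)^2*31 + (-1)^3*56 + (-1)^4*25=0
rank(M)=49


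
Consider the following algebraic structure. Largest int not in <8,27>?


gcd(8,27)=1 => F=ab-a-b=8*27-8-27=216-35=181


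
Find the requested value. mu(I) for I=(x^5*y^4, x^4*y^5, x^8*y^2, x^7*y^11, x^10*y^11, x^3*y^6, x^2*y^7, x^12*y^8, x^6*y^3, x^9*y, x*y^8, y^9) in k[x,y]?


Remove redundant (divisible by others).
x^12*y^8 redundant.
x^7*y^11 redundant.
x^10*y^11 redundant.
Min: x^9*y, x^8*y^2, x^6*y^3, x^5*y^4, x^4*y^5, x^3*y^6, x^2*y^7, x*y^8, y^9
Count=9


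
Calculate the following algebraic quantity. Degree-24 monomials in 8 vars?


C(d+n-1,n-1)=C(31,7)=2629575


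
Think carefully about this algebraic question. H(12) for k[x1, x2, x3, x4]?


C(d+n-1,n-1)=C(15,3)=455


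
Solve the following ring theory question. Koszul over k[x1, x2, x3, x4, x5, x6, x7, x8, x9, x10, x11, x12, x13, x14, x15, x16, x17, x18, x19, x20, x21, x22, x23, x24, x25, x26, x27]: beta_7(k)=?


C(n,i)=C(27,7)=888030


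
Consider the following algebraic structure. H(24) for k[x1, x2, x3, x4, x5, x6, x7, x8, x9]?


C(d+n-1,n-1)=C(32,8)=10518300


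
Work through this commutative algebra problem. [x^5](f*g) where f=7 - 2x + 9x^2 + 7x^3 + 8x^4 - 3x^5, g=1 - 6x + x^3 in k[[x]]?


[x^5] = sum a_i*b_j, i+j=5
  9*1=9
  8*-6=-48
  -3*1=-3
Sum=-42


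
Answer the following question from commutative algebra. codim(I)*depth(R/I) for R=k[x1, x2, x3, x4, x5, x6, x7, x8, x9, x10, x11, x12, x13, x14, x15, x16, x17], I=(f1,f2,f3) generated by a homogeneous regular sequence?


codim=3, depth=dim(R/I)=17-3=14
Product=3*14=42


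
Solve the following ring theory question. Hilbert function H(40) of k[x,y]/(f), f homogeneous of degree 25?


H(t)=d for t>=d-1.
d=25, t=40
H(40)=25


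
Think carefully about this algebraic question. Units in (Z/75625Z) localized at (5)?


Local ring = Z/625Z.
phi(625) = 5^3*(5-1) = 500


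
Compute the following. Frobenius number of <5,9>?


gcd(5,9)=1 => F=ab-a-b=5*9-5-9=45-14=31


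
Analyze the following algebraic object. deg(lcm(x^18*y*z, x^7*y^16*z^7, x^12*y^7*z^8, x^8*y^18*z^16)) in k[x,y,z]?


lcm = componentwise max:
x: max(18,7,12,8)=18
y: max(1,16,7,18)=18
z: max(1,7,8,16)=16
Total=18+18+16=52


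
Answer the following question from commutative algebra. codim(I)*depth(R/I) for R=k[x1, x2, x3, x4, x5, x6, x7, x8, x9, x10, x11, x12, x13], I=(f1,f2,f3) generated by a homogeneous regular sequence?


codim=3, depth=dim(R/I)=13-3=10
Product=3*10=30


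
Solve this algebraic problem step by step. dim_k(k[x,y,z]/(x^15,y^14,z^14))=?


Basis: x^iy^jz^k, i<15,j<14,k<14
15*14*14=2940


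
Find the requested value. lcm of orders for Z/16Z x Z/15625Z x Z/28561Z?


Exponent = lcm of the cyclic orders; pairwise coprime => product.
2^4*5^6*13^4=16*15625*28561=7140250000


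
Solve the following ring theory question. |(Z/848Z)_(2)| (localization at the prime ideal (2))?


2-primary part: 848=2^4*53
Size=2^4=16


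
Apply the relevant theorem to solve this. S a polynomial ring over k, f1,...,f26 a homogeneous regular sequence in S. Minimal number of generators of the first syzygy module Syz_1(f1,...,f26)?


Regular sequence => Koszul complex is the minimal free resolution.
Syz_1 minimally generated by Koszul relations f_i*e_j - f_j*e_i (i<j): mu(Syz_1) = beta_2 = C(m,2) = m(m-1)/2
m=26
26*25/2 = 325


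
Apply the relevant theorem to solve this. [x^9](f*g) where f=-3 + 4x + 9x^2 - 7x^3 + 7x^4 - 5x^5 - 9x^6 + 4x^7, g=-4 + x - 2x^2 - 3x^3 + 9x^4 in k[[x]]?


[x^9] = sum a_i*b_j, i+j=9
  -5*9=-45
  -9*-3=27
  4*-2=-8
Sum=-26


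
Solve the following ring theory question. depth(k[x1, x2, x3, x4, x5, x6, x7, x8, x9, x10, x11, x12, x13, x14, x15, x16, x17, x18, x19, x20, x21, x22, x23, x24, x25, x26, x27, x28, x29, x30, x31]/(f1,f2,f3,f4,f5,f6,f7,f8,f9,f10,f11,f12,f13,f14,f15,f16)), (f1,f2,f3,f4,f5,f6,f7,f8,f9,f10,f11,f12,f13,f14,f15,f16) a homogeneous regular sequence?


depth(R)=31
depth(R/I)=31-16=15


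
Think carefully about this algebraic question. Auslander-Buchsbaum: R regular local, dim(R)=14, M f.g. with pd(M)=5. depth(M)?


pd+depth=depth(R)=14
depth=14-5=9


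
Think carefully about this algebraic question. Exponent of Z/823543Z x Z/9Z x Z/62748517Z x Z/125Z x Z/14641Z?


Exponent = lcm of the cyclic orders; pairwise coprime => product.
7^7*3^2*13^7*5^3*11^4=823543*9*62748517*125*14641=851163534496167267375


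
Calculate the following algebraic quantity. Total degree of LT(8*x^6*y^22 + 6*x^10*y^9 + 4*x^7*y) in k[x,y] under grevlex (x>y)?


LT: 8*x^6*y^22
deg_x=6, deg_y=22
Total=6+22=28


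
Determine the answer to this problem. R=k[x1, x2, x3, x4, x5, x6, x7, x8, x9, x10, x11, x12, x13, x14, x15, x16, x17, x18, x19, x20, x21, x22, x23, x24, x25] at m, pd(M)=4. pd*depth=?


pd+depth=25
depth=25-4=21
pd*depth=4*21=84


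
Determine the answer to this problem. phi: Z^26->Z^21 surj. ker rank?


rank(ker) = 26-21 = 5


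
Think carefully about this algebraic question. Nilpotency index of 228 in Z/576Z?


228^k mod 576:
k=1: 228
k=2: 144
k=3: 0
First zero at k = 3


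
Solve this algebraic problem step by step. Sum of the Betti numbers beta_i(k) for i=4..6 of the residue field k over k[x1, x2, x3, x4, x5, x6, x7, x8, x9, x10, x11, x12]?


Koszul resolution: beta_i(k)=C(n,i), n=12
C(12,4)=495, C(12,5)=792, C(12,6)=924
Sum=2211


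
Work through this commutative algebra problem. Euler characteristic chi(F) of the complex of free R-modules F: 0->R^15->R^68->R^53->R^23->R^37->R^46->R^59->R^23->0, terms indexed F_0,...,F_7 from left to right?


chi = sum (-1)^i * rank:
(-1)^0*15=15
(-1)^1*68=-68
(-1)^2*53=53
(-1)^3*23=-23
(-1)^4*37=37
(-1)^5*46=-46
(-1)^6*59=59
(-1)^7*23=-23
chi=4


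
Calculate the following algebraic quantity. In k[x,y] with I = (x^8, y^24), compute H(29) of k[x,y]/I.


k[x,y], I = (x^8, y^24), d = 29
Need i < 8 and d-i < 24.
Range: 6 <= i <= 7.
H(29) = 2


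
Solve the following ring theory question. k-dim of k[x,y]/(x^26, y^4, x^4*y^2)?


k[x,y]/I, I = (x^26, y^4, x^4*y^2)
Rect: 26x4=104. Corner: (26-4)x(4-2)=44.
dim = 104-44 = 60


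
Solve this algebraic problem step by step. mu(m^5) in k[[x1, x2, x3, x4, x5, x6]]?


C(n+d-1,d)=C(10,5)=252


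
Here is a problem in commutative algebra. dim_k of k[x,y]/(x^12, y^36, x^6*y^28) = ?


k[x,y]/I, I = (x^12, y^36, x^6*y^28)
Rect: 12x36=432. Corner: (12-6)x(36-28)=48.
dim = 432-48 = 384


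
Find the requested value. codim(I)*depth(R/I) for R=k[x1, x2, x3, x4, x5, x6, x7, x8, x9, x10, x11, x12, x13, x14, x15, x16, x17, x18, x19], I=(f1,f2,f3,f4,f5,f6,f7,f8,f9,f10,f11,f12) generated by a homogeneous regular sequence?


codim=12, depth=dim(R/I)=19-12=7
Product=12*7=84


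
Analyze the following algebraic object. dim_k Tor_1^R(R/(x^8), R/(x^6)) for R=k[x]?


Tor_1(R/I,R/J)=(I cap J)/IJ=(x^8)/(x^14)
dim=14-8=min(8,6)=6


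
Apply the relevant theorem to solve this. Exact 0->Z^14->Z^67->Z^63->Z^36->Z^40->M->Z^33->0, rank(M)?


Alt sum=0:
(-1)^0*14 + (-1)^1*67 + (-1)^2*63 + (-1)^3*36 + (-1)^4*40 + (-1)^5*? + (-1)^6*33=0
rank(M)=47


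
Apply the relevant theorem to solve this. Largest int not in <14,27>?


gcd(14,27)=1 => F=ab-a-b=14*27-14-27=378-41=337


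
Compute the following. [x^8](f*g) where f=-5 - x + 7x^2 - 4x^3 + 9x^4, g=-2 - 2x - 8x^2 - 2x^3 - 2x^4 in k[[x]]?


[x^8] = sum a_i*b_j, i+j=8
  9*-2=-18
Sum=-18


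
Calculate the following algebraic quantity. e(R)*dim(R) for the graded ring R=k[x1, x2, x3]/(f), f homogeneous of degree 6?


e(R)=deg(f)=6, dim(R)=3-1=2
e*dim=6*2=12


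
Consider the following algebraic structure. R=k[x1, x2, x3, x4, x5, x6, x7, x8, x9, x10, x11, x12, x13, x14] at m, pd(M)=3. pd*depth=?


pd+depth=14
depth=14-3=11
pd*depth=3*11=33


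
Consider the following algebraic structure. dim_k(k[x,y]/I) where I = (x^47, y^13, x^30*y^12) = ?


k[x,y]/I, I = (x^47, y^13, x^30*y^12)
Rect: 47x13=611. Corner: (47-30)x(13-12)=17.
dim = 611-17 = 594


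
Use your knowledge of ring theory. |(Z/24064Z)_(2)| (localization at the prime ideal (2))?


2-primary part: 24064=2^9*47
Size=2^9=512


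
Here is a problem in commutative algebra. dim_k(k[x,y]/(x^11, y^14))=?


Basis: x^i*y^j, i<11, j<14
11*14=154


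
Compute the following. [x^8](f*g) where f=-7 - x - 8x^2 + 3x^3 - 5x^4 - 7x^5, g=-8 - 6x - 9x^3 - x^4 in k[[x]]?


[x^8] = sum a_i*b_j, i+j=8
  -5*-1=5
  -7*-9=63
Sum=68


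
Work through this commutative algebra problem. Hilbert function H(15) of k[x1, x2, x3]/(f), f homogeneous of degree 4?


C(17,2)-C(13,2)=136-78=58


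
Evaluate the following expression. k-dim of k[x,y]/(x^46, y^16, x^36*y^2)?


k[x,y]/I, I = (x^46, y^16, x^36*y^2)
Rect: 46x16=736. Corner: (46-36)x(16-2)=140.
dim = 736-140 = 596


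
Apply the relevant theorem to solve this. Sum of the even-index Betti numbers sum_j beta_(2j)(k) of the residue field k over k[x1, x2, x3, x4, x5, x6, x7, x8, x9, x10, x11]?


Koszul resolution: beta_i(k)=C(n,i), n=11
sum_even C(11,i) = 2^(n-1) = 2^10 = 1024


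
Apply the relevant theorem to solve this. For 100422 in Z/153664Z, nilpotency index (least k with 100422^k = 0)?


100422^k mod 153664:
k=1: 100422
k=2: 70756
k=3: 35672
k=4: 38416
k=5: 76832
k=6: 0
First zero at k = 6


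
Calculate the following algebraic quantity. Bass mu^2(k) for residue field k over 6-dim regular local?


C(n,i)=C(6,2)=15


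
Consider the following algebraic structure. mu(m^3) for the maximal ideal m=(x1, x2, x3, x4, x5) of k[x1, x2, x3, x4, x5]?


Graded Nakayama: mu(m^d) = dim_k (m^d/m^(d+1)) = #degree-3 monomials in 5 vars
C(n+d-1,d)=C(7,3)=35


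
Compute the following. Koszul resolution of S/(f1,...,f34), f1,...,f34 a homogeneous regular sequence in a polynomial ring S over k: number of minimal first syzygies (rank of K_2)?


Regular sequence => Koszul complex is the minimal free resolution.
Syz_1 minimally generated by Koszul relations f_i*e_j - f_j*e_i (i<j): mu(Syz_1) = beta_2 = C(m,2) = m(m-1)/2
m=34
34*33/2 = 561


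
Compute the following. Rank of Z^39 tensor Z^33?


rank(M(x)N) = rank(M)*rank(N)
39*33 = 1287


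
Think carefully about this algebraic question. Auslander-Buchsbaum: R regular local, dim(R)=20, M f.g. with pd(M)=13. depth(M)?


pd+depth=depth(R)=20
depth=20-13=7


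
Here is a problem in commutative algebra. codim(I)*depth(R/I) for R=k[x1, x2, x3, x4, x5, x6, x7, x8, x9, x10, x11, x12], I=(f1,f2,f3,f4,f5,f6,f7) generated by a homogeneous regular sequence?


codim=7, depth=dim(R/I)=12-7=5
Product=7*5=35


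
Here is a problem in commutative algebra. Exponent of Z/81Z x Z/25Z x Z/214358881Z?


Exponent = lcm of the cyclic orders; pairwise coprime => product.
3^4*5^2*11^8=81*25*214358881=434076734025


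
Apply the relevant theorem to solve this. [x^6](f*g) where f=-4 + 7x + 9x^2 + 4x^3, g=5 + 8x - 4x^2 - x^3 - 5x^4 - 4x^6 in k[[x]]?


[x^6] = sum a_i*b_j, i+j=6
  -4*-4=16
  9*-5=-45
  4*-1=-4
Sum=-33


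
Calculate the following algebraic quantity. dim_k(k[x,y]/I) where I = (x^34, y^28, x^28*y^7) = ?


k[x,y]/I, I = (x^34, y^28, x^28*y^7)
Rect: 34x28=952. Corner: (34-28)x(28-7)=126.
dim = 952-126 = 826


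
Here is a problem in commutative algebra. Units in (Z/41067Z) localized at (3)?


Local ring = Z/243Z.
phi(243) = 3^4*(3-1) = 162


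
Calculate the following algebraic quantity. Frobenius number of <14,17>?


gcd(14,17)=1 => F=ab-a-b=14*17-14-17=238-31=207


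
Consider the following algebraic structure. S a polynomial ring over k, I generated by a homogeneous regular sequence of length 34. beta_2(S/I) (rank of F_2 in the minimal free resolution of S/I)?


Regular sequence => Koszul complex is the minimal free resolution.
Syz_1 minimally generated by Koszul relations f_i*e_j - f_j*e_i (i<j): mu(Syz_1) = beta_2 = C(m,2) = m(m-1)/2
m=34
34*33/2 = 561


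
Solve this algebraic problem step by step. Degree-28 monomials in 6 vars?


C(d+n-1,n-1)=C(33,5)=237336


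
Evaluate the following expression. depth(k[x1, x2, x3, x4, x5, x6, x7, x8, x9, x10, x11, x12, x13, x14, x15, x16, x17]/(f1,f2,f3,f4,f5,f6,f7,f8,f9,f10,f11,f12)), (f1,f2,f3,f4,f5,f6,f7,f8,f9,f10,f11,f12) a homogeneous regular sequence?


depth(R)=17
depth(R/I)=17-12=5


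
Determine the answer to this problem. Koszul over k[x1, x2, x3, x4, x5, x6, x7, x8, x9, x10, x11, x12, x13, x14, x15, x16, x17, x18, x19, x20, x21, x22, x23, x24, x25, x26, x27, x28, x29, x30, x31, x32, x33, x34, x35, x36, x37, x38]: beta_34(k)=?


C(n,i)=C(38,34)=73815


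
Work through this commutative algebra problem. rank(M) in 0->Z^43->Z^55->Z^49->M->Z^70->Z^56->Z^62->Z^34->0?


Alt sum=0:
(-1)^0*43 + (-1)^1*55 + (-1)^2*49 + (-1)^3*? + (-1)^4*70 + (-1)^5*56 + (-1)^6*62 + (-1)^7*34=0
rank(M)=79


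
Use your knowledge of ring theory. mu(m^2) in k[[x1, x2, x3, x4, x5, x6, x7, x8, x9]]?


C(n+d-1,d)=C(10,2)=45


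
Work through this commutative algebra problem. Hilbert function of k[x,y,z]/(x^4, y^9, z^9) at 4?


Need i<4, j<9, k<9 with i+j+k=4.
For each i, j ranges over max(0,4-i-8)..min(8,4-i):
  i=0: j in [0,4] -> 5
  i=1: j in [0,3] -> 4
  i=2: j in [0,2] -> 3
  i=3: j in [0,1] -> 2
H(4) = 5+4+3+2 = 14


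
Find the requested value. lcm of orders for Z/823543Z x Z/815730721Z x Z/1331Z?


Exponent = lcm of the cyclic orders; pairwise coprime => product.
7^7*13^8*11^3=823543*815730721*1331=894151591793953493


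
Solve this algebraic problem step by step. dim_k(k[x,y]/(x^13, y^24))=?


Basis: x^i*y^j, i<13, j<24
13*24=312


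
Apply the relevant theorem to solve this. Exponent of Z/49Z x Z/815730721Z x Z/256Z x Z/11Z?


Exponent = lcm of the cyclic orders; pairwise coprime => product.
7^2*13^8*2^8*11^1=49*815730721*256*11=112557787806464


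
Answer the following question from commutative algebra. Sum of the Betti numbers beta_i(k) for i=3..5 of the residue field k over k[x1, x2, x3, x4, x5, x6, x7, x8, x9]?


Koszul resolution: beta_i(k)=C(n,i), n=9
C(9,3)=84, C(9,4)=126, C(9,5)=126
Sum=336


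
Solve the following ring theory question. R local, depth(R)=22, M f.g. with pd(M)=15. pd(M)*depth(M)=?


pd+depth=22
depth=22-15=7
pd*depth=15*7=105


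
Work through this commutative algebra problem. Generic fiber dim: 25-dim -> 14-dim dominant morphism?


dim(fiber)=dim(X)-dim(Y)=25-14=11


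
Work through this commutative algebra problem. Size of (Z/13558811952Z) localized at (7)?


7-primary part: 13558811952=7^10*48
Size=7^10=282475249


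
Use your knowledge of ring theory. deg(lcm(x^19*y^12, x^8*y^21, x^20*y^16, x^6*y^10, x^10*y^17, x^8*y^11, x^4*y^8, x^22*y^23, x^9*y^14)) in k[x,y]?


lcm = componentwise max:
x: max(19,8,20,6,10,8,4,22,9)=22
y: max(12,21,16,10,17,11,8,23,14)=23
Total=22+23=45


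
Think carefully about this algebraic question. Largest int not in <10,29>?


gcd(10,29)=1 => F=ab-a-b=10*29-10-29=290-39=251


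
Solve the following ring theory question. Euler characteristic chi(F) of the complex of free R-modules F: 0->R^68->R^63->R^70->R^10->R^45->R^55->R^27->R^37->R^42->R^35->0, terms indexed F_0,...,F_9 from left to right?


chi = sum (-1)^i * rank:
(-1)^0*68=68
(-1)^1*63=-63
(-1)^2*70=70
(-1)^3*10=-10
(-1)^4*45=45
(-1)^5*55=-55
(-1)^6*27=27
(-1)^7*37=-37
(-1)^8*42=42
(-1)^9*35=-35
chi=52


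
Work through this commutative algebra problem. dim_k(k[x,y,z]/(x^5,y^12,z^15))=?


Basis: x^iy^jz^k, i<5,j<12,k<15
5*12*15=900


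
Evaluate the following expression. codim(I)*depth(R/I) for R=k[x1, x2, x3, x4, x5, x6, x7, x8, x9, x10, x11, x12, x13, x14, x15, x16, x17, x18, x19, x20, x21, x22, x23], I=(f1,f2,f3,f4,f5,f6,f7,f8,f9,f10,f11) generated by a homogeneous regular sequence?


codim=11, depth=dim(R/I)=23-11=12
Product=11*12=132


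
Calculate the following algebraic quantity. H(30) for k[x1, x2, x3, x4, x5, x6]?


C(d+n-1,n-1)=C(35,5)=324632


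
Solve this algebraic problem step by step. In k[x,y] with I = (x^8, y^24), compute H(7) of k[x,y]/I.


k[x,y], I = (x^8, y^24), d = 7
Need i < 8 and d-i < 24.
Range: 0 <= i <= 7.
H(7) = 8


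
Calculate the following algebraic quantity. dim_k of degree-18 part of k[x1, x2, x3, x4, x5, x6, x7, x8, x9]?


C(d+n-1,n-1)=C(26,8)=1562275


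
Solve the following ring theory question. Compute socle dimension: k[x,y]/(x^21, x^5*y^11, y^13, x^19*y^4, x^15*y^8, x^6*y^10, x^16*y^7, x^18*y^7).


Socle = ann(m) = span of standard monomials u with x*u, y*u in I (staircase corners).
Redundant generators: x^18*y^7
Minimal generators: x^21, x^19*y^4, x^16*y^7, x^15*y^8, x^6*y^10, x^5*y^11, y^13
Corners: x^4y^12, x^5y^10, x^14y^9, x^15y^7, x^18y^6, x^20y^3
Socle dim=6


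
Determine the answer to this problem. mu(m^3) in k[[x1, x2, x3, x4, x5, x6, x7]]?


C(n+d-1,d)=C(9,3)=84


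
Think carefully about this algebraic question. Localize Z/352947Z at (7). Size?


7-primary part: 352947=7^6*3
Size=7^6=117649


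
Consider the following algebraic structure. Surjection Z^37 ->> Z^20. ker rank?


rank(ker) = 37-20 = 17


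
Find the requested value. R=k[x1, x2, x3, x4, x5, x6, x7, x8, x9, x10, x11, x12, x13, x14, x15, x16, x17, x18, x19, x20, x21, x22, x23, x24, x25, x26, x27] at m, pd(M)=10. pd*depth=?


pd+depth=27
depth=27-10=17
pd*depth=10*17=170


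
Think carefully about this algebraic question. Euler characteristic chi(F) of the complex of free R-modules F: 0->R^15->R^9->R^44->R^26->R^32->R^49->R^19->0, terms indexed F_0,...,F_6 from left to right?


chi = sum (-1)^i * rank:
(-1)^0*15=15
(-1)^1*9=-9
(-1)^2*44=44
(-1)^3*26=-26
(-1)^4*32=32
(-1)^5*49=-49
(-1)^6*19=19
chi=26


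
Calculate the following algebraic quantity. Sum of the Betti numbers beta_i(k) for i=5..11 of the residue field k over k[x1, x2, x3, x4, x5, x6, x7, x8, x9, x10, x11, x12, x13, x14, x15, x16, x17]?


Koszul resolution: beta_i(k)=C(n,i), n=17
C(17,5)=6188, C(17,6)=12376, C(17,7)=19448, C(17,8)=24310, C(17,9)=24310, C(17,10)=19448, C(17,11)=12376
Sum=118456


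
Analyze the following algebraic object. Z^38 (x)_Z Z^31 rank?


rank(M(x)N) = rank(M)*rank(N)
38*31 = 1178


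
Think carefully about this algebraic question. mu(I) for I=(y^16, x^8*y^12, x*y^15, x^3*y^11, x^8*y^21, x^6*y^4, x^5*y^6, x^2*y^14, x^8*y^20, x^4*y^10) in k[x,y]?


Remove redundant (divisible by others).
x^8*y^12 redundant.
x^8*y^21 redundant.
x^8*y^20 redundant.
Min: x^6*y^4, x^5*y^6, x^4*y^10, x^3*y^11, x^2*y^14, x*y^15, y^16
Count=7
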